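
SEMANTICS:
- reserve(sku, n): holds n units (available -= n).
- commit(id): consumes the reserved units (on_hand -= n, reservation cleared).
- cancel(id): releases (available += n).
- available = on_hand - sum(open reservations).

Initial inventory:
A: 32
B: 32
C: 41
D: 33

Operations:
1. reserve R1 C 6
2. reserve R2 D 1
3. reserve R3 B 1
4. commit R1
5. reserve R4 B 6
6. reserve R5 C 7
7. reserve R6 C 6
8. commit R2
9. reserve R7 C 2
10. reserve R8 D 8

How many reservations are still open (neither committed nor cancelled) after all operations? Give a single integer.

Step 1: reserve R1 C 6 -> on_hand[A=32 B=32 C=41 D=33] avail[A=32 B=32 C=35 D=33] open={R1}
Step 2: reserve R2 D 1 -> on_hand[A=32 B=32 C=41 D=33] avail[A=32 B=32 C=35 D=32] open={R1,R2}
Step 3: reserve R3 B 1 -> on_hand[A=32 B=32 C=41 D=33] avail[A=32 B=31 C=35 D=32] open={R1,R2,R3}
Step 4: commit R1 -> on_hand[A=32 B=32 C=35 D=33] avail[A=32 B=31 C=35 D=32] open={R2,R3}
Step 5: reserve R4 B 6 -> on_hand[A=32 B=32 C=35 D=33] avail[A=32 B=25 C=35 D=32] open={R2,R3,R4}
Step 6: reserve R5 C 7 -> on_hand[A=32 B=32 C=35 D=33] avail[A=32 B=25 C=28 D=32] open={R2,R3,R4,R5}
Step 7: reserve R6 C 6 -> on_hand[A=32 B=32 C=35 D=33] avail[A=32 B=25 C=22 D=32] open={R2,R3,R4,R5,R6}
Step 8: commit R2 -> on_hand[A=32 B=32 C=35 D=32] avail[A=32 B=25 C=22 D=32] open={R3,R4,R5,R6}
Step 9: reserve R7 C 2 -> on_hand[A=32 B=32 C=35 D=32] avail[A=32 B=25 C=20 D=32] open={R3,R4,R5,R6,R7}
Step 10: reserve R8 D 8 -> on_hand[A=32 B=32 C=35 D=32] avail[A=32 B=25 C=20 D=24] open={R3,R4,R5,R6,R7,R8}
Open reservations: ['R3', 'R4', 'R5', 'R6', 'R7', 'R8'] -> 6

Answer: 6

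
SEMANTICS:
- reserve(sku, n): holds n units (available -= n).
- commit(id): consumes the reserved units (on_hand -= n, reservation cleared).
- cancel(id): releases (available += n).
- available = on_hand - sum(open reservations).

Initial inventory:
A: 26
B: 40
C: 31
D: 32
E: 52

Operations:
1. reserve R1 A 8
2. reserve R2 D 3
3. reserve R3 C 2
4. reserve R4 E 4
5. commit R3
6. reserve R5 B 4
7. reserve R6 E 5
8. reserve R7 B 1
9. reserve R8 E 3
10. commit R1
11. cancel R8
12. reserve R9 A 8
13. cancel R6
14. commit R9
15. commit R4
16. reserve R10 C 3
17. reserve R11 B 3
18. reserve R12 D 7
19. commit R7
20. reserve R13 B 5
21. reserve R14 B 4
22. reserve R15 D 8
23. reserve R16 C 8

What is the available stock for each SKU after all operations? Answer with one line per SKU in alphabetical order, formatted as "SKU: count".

Answer: A: 10
B: 23
C: 18
D: 14
E: 48

Derivation:
Step 1: reserve R1 A 8 -> on_hand[A=26 B=40 C=31 D=32 E=52] avail[A=18 B=40 C=31 D=32 E=52] open={R1}
Step 2: reserve R2 D 3 -> on_hand[A=26 B=40 C=31 D=32 E=52] avail[A=18 B=40 C=31 D=29 E=52] open={R1,R2}
Step 3: reserve R3 C 2 -> on_hand[A=26 B=40 C=31 D=32 E=52] avail[A=18 B=40 C=29 D=29 E=52] open={R1,R2,R3}
Step 4: reserve R4 E 4 -> on_hand[A=26 B=40 C=31 D=32 E=52] avail[A=18 B=40 C=29 D=29 E=48] open={R1,R2,R3,R4}
Step 5: commit R3 -> on_hand[A=26 B=40 C=29 D=32 E=52] avail[A=18 B=40 C=29 D=29 E=48] open={R1,R2,R4}
Step 6: reserve R5 B 4 -> on_hand[A=26 B=40 C=29 D=32 E=52] avail[A=18 B=36 C=29 D=29 E=48] open={R1,R2,R4,R5}
Step 7: reserve R6 E 5 -> on_hand[A=26 B=40 C=29 D=32 E=52] avail[A=18 B=36 C=29 D=29 E=43] open={R1,R2,R4,R5,R6}
Step 8: reserve R7 B 1 -> on_hand[A=26 B=40 C=29 D=32 E=52] avail[A=18 B=35 C=29 D=29 E=43] open={R1,R2,R4,R5,R6,R7}
Step 9: reserve R8 E 3 -> on_hand[A=26 B=40 C=29 D=32 E=52] avail[A=18 B=35 C=29 D=29 E=40] open={R1,R2,R4,R5,R6,R7,R8}
Step 10: commit R1 -> on_hand[A=18 B=40 C=29 D=32 E=52] avail[A=18 B=35 C=29 D=29 E=40] open={R2,R4,R5,R6,R7,R8}
Step 11: cancel R8 -> on_hand[A=18 B=40 C=29 D=32 E=52] avail[A=18 B=35 C=29 D=29 E=43] open={R2,R4,R5,R6,R7}
Step 12: reserve R9 A 8 -> on_hand[A=18 B=40 C=29 D=32 E=52] avail[A=10 B=35 C=29 D=29 E=43] open={R2,R4,R5,R6,R7,R9}
Step 13: cancel R6 -> on_hand[A=18 B=40 C=29 D=32 E=52] avail[A=10 B=35 C=29 D=29 E=48] open={R2,R4,R5,R7,R9}
Step 14: commit R9 -> on_hand[A=10 B=40 C=29 D=32 E=52] avail[A=10 B=35 C=29 D=29 E=48] open={R2,R4,R5,R7}
Step 15: commit R4 -> on_hand[A=10 B=40 C=29 D=32 E=48] avail[A=10 B=35 C=29 D=29 E=48] open={R2,R5,R7}
Step 16: reserve R10 C 3 -> on_hand[A=10 B=40 C=29 D=32 E=48] avail[A=10 B=35 C=26 D=29 E=48] open={R10,R2,R5,R7}
Step 17: reserve R11 B 3 -> on_hand[A=10 B=40 C=29 D=32 E=48] avail[A=10 B=32 C=26 D=29 E=48] open={R10,R11,R2,R5,R7}
Step 18: reserve R12 D 7 -> on_hand[A=10 B=40 C=29 D=32 E=48] avail[A=10 B=32 C=26 D=22 E=48] open={R10,R11,R12,R2,R5,R7}
Step 19: commit R7 -> on_hand[A=10 B=39 C=29 D=32 E=48] avail[A=10 B=32 C=26 D=22 E=48] open={R10,R11,R12,R2,R5}
Step 20: reserve R13 B 5 -> on_hand[A=10 B=39 C=29 D=32 E=48] avail[A=10 B=27 C=26 D=22 E=48] open={R10,R11,R12,R13,R2,R5}
Step 21: reserve R14 B 4 -> on_hand[A=10 B=39 C=29 D=32 E=48] avail[A=10 B=23 C=26 D=22 E=48] open={R10,R11,R12,R13,R14,R2,R5}
Step 22: reserve R15 D 8 -> on_hand[A=10 B=39 C=29 D=32 E=48] avail[A=10 B=23 C=26 D=14 E=48] open={R10,R11,R12,R13,R14,R15,R2,R5}
Step 23: reserve R16 C 8 -> on_hand[A=10 B=39 C=29 D=32 E=48] avail[A=10 B=23 C=18 D=14 E=48] open={R10,R11,R12,R13,R14,R15,R16,R2,R5}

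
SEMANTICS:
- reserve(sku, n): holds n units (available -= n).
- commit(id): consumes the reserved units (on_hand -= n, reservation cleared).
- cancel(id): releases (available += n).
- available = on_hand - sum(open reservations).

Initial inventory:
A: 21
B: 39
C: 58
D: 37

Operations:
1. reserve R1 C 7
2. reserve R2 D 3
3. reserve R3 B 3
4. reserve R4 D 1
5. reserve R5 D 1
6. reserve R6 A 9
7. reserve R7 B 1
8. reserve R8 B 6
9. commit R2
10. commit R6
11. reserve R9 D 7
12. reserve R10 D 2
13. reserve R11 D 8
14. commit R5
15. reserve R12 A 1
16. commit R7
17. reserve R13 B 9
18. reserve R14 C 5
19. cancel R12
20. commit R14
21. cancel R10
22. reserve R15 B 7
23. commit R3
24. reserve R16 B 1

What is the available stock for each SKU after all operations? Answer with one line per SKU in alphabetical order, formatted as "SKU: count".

Step 1: reserve R1 C 7 -> on_hand[A=21 B=39 C=58 D=37] avail[A=21 B=39 C=51 D=37] open={R1}
Step 2: reserve R2 D 3 -> on_hand[A=21 B=39 C=58 D=37] avail[A=21 B=39 C=51 D=34] open={R1,R2}
Step 3: reserve R3 B 3 -> on_hand[A=21 B=39 C=58 D=37] avail[A=21 B=36 C=51 D=34] open={R1,R2,R3}
Step 4: reserve R4 D 1 -> on_hand[A=21 B=39 C=58 D=37] avail[A=21 B=36 C=51 D=33] open={R1,R2,R3,R4}
Step 5: reserve R5 D 1 -> on_hand[A=21 B=39 C=58 D=37] avail[A=21 B=36 C=51 D=32] open={R1,R2,R3,R4,R5}
Step 6: reserve R6 A 9 -> on_hand[A=21 B=39 C=58 D=37] avail[A=12 B=36 C=51 D=32] open={R1,R2,R3,R4,R5,R6}
Step 7: reserve R7 B 1 -> on_hand[A=21 B=39 C=58 D=37] avail[A=12 B=35 C=51 D=32] open={R1,R2,R3,R4,R5,R6,R7}
Step 8: reserve R8 B 6 -> on_hand[A=21 B=39 C=58 D=37] avail[A=12 B=29 C=51 D=32] open={R1,R2,R3,R4,R5,R6,R7,R8}
Step 9: commit R2 -> on_hand[A=21 B=39 C=58 D=34] avail[A=12 B=29 C=51 D=32] open={R1,R3,R4,R5,R6,R7,R8}
Step 10: commit R6 -> on_hand[A=12 B=39 C=58 D=34] avail[A=12 B=29 C=51 D=32] open={R1,R3,R4,R5,R7,R8}
Step 11: reserve R9 D 7 -> on_hand[A=12 B=39 C=58 D=34] avail[A=12 B=29 C=51 D=25] open={R1,R3,R4,R5,R7,R8,R9}
Step 12: reserve R10 D 2 -> on_hand[A=12 B=39 C=58 D=34] avail[A=12 B=29 C=51 D=23] open={R1,R10,R3,R4,R5,R7,R8,R9}
Step 13: reserve R11 D 8 -> on_hand[A=12 B=39 C=58 D=34] avail[A=12 B=29 C=51 D=15] open={R1,R10,R11,R3,R4,R5,R7,R8,R9}
Step 14: commit R5 -> on_hand[A=12 B=39 C=58 D=33] avail[A=12 B=29 C=51 D=15] open={R1,R10,R11,R3,R4,R7,R8,R9}
Step 15: reserve R12 A 1 -> on_hand[A=12 B=39 C=58 D=33] avail[A=11 B=29 C=51 D=15] open={R1,R10,R11,R12,R3,R4,R7,R8,R9}
Step 16: commit R7 -> on_hand[A=12 B=38 C=58 D=33] avail[A=11 B=29 C=51 D=15] open={R1,R10,R11,R12,R3,R4,R8,R9}
Step 17: reserve R13 B 9 -> on_hand[A=12 B=38 C=58 D=33] avail[A=11 B=20 C=51 D=15] open={R1,R10,R11,R12,R13,R3,R4,R8,R9}
Step 18: reserve R14 C 5 -> on_hand[A=12 B=38 C=58 D=33] avail[A=11 B=20 C=46 D=15] open={R1,R10,R11,R12,R13,R14,R3,R4,R8,R9}
Step 19: cancel R12 -> on_hand[A=12 B=38 C=58 D=33] avail[A=12 B=20 C=46 D=15] open={R1,R10,R11,R13,R14,R3,R4,R8,R9}
Step 20: commit R14 -> on_hand[A=12 B=38 C=53 D=33] avail[A=12 B=20 C=46 D=15] open={R1,R10,R11,R13,R3,R4,R8,R9}
Step 21: cancel R10 -> on_hand[A=12 B=38 C=53 D=33] avail[A=12 B=20 C=46 D=17] open={R1,R11,R13,R3,R4,R8,R9}
Step 22: reserve R15 B 7 -> on_hand[A=12 B=38 C=53 D=33] avail[A=12 B=13 C=46 D=17] open={R1,R11,R13,R15,R3,R4,R8,R9}
Step 23: commit R3 -> on_hand[A=12 B=35 C=53 D=33] avail[A=12 B=13 C=46 D=17] open={R1,R11,R13,R15,R4,R8,R9}
Step 24: reserve R16 B 1 -> on_hand[A=12 B=35 C=53 D=33] avail[A=12 B=12 C=46 D=17] open={R1,R11,R13,R15,R16,R4,R8,R9}

Answer: A: 12
B: 12
C: 46
D: 17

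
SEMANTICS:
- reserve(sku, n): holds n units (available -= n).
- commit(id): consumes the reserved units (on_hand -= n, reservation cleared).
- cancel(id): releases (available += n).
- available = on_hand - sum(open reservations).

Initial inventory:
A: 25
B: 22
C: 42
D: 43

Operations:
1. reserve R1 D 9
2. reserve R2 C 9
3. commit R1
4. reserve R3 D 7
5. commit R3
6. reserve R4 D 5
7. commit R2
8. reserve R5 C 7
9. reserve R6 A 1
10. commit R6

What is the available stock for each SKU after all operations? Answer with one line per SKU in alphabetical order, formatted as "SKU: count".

Answer: A: 24
B: 22
C: 26
D: 22

Derivation:
Step 1: reserve R1 D 9 -> on_hand[A=25 B=22 C=42 D=43] avail[A=25 B=22 C=42 D=34] open={R1}
Step 2: reserve R2 C 9 -> on_hand[A=25 B=22 C=42 D=43] avail[A=25 B=22 C=33 D=34] open={R1,R2}
Step 3: commit R1 -> on_hand[A=25 B=22 C=42 D=34] avail[A=25 B=22 C=33 D=34] open={R2}
Step 4: reserve R3 D 7 -> on_hand[A=25 B=22 C=42 D=34] avail[A=25 B=22 C=33 D=27] open={R2,R3}
Step 5: commit R3 -> on_hand[A=25 B=22 C=42 D=27] avail[A=25 B=22 C=33 D=27] open={R2}
Step 6: reserve R4 D 5 -> on_hand[A=25 B=22 C=42 D=27] avail[A=25 B=22 C=33 D=22] open={R2,R4}
Step 7: commit R2 -> on_hand[A=25 B=22 C=33 D=27] avail[A=25 B=22 C=33 D=22] open={R4}
Step 8: reserve R5 C 7 -> on_hand[A=25 B=22 C=33 D=27] avail[A=25 B=22 C=26 D=22] open={R4,R5}
Step 9: reserve R6 A 1 -> on_hand[A=25 B=22 C=33 D=27] avail[A=24 B=22 C=26 D=22] open={R4,R5,R6}
Step 10: commit R6 -> on_hand[A=24 B=22 C=33 D=27] avail[A=24 B=22 C=26 D=22] open={R4,R5}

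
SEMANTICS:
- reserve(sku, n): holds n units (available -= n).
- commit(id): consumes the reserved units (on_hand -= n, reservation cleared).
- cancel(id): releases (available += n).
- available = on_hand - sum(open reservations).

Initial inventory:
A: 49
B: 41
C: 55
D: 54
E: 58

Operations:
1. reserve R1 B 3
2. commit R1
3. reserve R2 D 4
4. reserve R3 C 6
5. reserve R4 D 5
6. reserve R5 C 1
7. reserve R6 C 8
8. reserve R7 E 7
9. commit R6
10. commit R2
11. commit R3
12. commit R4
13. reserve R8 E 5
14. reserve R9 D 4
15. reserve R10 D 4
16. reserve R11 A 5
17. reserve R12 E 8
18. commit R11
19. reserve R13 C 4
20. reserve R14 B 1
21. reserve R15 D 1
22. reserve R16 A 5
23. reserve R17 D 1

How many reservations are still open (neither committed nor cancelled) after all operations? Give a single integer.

Answer: 11

Derivation:
Step 1: reserve R1 B 3 -> on_hand[A=49 B=41 C=55 D=54 E=58] avail[A=49 B=38 C=55 D=54 E=58] open={R1}
Step 2: commit R1 -> on_hand[A=49 B=38 C=55 D=54 E=58] avail[A=49 B=38 C=55 D=54 E=58] open={}
Step 3: reserve R2 D 4 -> on_hand[A=49 B=38 C=55 D=54 E=58] avail[A=49 B=38 C=55 D=50 E=58] open={R2}
Step 4: reserve R3 C 6 -> on_hand[A=49 B=38 C=55 D=54 E=58] avail[A=49 B=38 C=49 D=50 E=58] open={R2,R3}
Step 5: reserve R4 D 5 -> on_hand[A=49 B=38 C=55 D=54 E=58] avail[A=49 B=38 C=49 D=45 E=58] open={R2,R3,R4}
Step 6: reserve R5 C 1 -> on_hand[A=49 B=38 C=55 D=54 E=58] avail[A=49 B=38 C=48 D=45 E=58] open={R2,R3,R4,R5}
Step 7: reserve R6 C 8 -> on_hand[A=49 B=38 C=55 D=54 E=58] avail[A=49 B=38 C=40 D=45 E=58] open={R2,R3,R4,R5,R6}
Step 8: reserve R7 E 7 -> on_hand[A=49 B=38 C=55 D=54 E=58] avail[A=49 B=38 C=40 D=45 E=51] open={R2,R3,R4,R5,R6,R7}
Step 9: commit R6 -> on_hand[A=49 B=38 C=47 D=54 E=58] avail[A=49 B=38 C=40 D=45 E=51] open={R2,R3,R4,R5,R7}
Step 10: commit R2 -> on_hand[A=49 B=38 C=47 D=50 E=58] avail[A=49 B=38 C=40 D=45 E=51] open={R3,R4,R5,R7}
Step 11: commit R3 -> on_hand[A=49 B=38 C=41 D=50 E=58] avail[A=49 B=38 C=40 D=45 E=51] open={R4,R5,R7}
Step 12: commit R4 -> on_hand[A=49 B=38 C=41 D=45 E=58] avail[A=49 B=38 C=40 D=45 E=51] open={R5,R7}
Step 13: reserve R8 E 5 -> on_hand[A=49 B=38 C=41 D=45 E=58] avail[A=49 B=38 C=40 D=45 E=46] open={R5,R7,R8}
Step 14: reserve R9 D 4 -> on_hand[A=49 B=38 C=41 D=45 E=58] avail[A=49 B=38 C=40 D=41 E=46] open={R5,R7,R8,R9}
Step 15: reserve R10 D 4 -> on_hand[A=49 B=38 C=41 D=45 E=58] avail[A=49 B=38 C=40 D=37 E=46] open={R10,R5,R7,R8,R9}
Step 16: reserve R11 A 5 -> on_hand[A=49 B=38 C=41 D=45 E=58] avail[A=44 B=38 C=40 D=37 E=46] open={R10,R11,R5,R7,R8,R9}
Step 17: reserve R12 E 8 -> on_hand[A=49 B=38 C=41 D=45 E=58] avail[A=44 B=38 C=40 D=37 E=38] open={R10,R11,R12,R5,R7,R8,R9}
Step 18: commit R11 -> on_hand[A=44 B=38 C=41 D=45 E=58] avail[A=44 B=38 C=40 D=37 E=38] open={R10,R12,R5,R7,R8,R9}
Step 19: reserve R13 C 4 -> on_hand[A=44 B=38 C=41 D=45 E=58] avail[A=44 B=38 C=36 D=37 E=38] open={R10,R12,R13,R5,R7,R8,R9}
Step 20: reserve R14 B 1 -> on_hand[A=44 B=38 C=41 D=45 E=58] avail[A=44 B=37 C=36 D=37 E=38] open={R10,R12,R13,R14,R5,R7,R8,R9}
Step 21: reserve R15 D 1 -> on_hand[A=44 B=38 C=41 D=45 E=58] avail[A=44 B=37 C=36 D=36 E=38] open={R10,R12,R13,R14,R15,R5,R7,R8,R9}
Step 22: reserve R16 A 5 -> on_hand[A=44 B=38 C=41 D=45 E=58] avail[A=39 B=37 C=36 D=36 E=38] open={R10,R12,R13,R14,R15,R16,R5,R7,R8,R9}
Step 23: reserve R17 D 1 -> on_hand[A=44 B=38 C=41 D=45 E=58] avail[A=39 B=37 C=36 D=35 E=38] open={R10,R12,R13,R14,R15,R16,R17,R5,R7,R8,R9}
Open reservations: ['R10', 'R12', 'R13', 'R14', 'R15', 'R16', 'R17', 'R5', 'R7', 'R8', 'R9'] -> 11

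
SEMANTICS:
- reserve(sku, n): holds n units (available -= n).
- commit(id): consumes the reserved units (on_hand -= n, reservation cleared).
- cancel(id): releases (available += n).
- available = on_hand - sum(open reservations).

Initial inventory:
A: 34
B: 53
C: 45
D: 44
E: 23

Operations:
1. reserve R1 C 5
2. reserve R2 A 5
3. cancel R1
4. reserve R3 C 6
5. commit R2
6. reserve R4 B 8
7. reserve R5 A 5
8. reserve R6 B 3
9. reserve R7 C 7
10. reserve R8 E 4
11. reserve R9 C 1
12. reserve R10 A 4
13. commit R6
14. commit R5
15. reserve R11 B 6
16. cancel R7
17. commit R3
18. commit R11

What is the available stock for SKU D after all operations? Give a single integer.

Answer: 44

Derivation:
Step 1: reserve R1 C 5 -> on_hand[A=34 B=53 C=45 D=44 E=23] avail[A=34 B=53 C=40 D=44 E=23] open={R1}
Step 2: reserve R2 A 5 -> on_hand[A=34 B=53 C=45 D=44 E=23] avail[A=29 B=53 C=40 D=44 E=23] open={R1,R2}
Step 3: cancel R1 -> on_hand[A=34 B=53 C=45 D=44 E=23] avail[A=29 B=53 C=45 D=44 E=23] open={R2}
Step 4: reserve R3 C 6 -> on_hand[A=34 B=53 C=45 D=44 E=23] avail[A=29 B=53 C=39 D=44 E=23] open={R2,R3}
Step 5: commit R2 -> on_hand[A=29 B=53 C=45 D=44 E=23] avail[A=29 B=53 C=39 D=44 E=23] open={R3}
Step 6: reserve R4 B 8 -> on_hand[A=29 B=53 C=45 D=44 E=23] avail[A=29 B=45 C=39 D=44 E=23] open={R3,R4}
Step 7: reserve R5 A 5 -> on_hand[A=29 B=53 C=45 D=44 E=23] avail[A=24 B=45 C=39 D=44 E=23] open={R3,R4,R5}
Step 8: reserve R6 B 3 -> on_hand[A=29 B=53 C=45 D=44 E=23] avail[A=24 B=42 C=39 D=44 E=23] open={R3,R4,R5,R6}
Step 9: reserve R7 C 7 -> on_hand[A=29 B=53 C=45 D=44 E=23] avail[A=24 B=42 C=32 D=44 E=23] open={R3,R4,R5,R6,R7}
Step 10: reserve R8 E 4 -> on_hand[A=29 B=53 C=45 D=44 E=23] avail[A=24 B=42 C=32 D=44 E=19] open={R3,R4,R5,R6,R7,R8}
Step 11: reserve R9 C 1 -> on_hand[A=29 B=53 C=45 D=44 E=23] avail[A=24 B=42 C=31 D=44 E=19] open={R3,R4,R5,R6,R7,R8,R9}
Step 12: reserve R10 A 4 -> on_hand[A=29 B=53 C=45 D=44 E=23] avail[A=20 B=42 C=31 D=44 E=19] open={R10,R3,R4,R5,R6,R7,R8,R9}
Step 13: commit R6 -> on_hand[A=29 B=50 C=45 D=44 E=23] avail[A=20 B=42 C=31 D=44 E=19] open={R10,R3,R4,R5,R7,R8,R9}
Step 14: commit R5 -> on_hand[A=24 B=50 C=45 D=44 E=23] avail[A=20 B=42 C=31 D=44 E=19] open={R10,R3,R4,R7,R8,R9}
Step 15: reserve R11 B 6 -> on_hand[A=24 B=50 C=45 D=44 E=23] avail[A=20 B=36 C=31 D=44 E=19] open={R10,R11,R3,R4,R7,R8,R9}
Step 16: cancel R7 -> on_hand[A=24 B=50 C=45 D=44 E=23] avail[A=20 B=36 C=38 D=44 E=19] open={R10,R11,R3,R4,R8,R9}
Step 17: commit R3 -> on_hand[A=24 B=50 C=39 D=44 E=23] avail[A=20 B=36 C=38 D=44 E=19] open={R10,R11,R4,R8,R9}
Step 18: commit R11 -> on_hand[A=24 B=44 C=39 D=44 E=23] avail[A=20 B=36 C=38 D=44 E=19] open={R10,R4,R8,R9}
Final available[D] = 44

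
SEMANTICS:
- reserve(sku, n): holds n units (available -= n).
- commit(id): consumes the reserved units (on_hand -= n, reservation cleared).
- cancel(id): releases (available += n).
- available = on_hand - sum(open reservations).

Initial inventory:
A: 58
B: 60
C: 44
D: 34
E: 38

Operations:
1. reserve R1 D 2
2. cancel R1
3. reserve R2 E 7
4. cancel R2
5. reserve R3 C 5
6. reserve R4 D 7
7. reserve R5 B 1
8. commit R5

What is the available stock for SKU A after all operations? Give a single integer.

Step 1: reserve R1 D 2 -> on_hand[A=58 B=60 C=44 D=34 E=38] avail[A=58 B=60 C=44 D=32 E=38] open={R1}
Step 2: cancel R1 -> on_hand[A=58 B=60 C=44 D=34 E=38] avail[A=58 B=60 C=44 D=34 E=38] open={}
Step 3: reserve R2 E 7 -> on_hand[A=58 B=60 C=44 D=34 E=38] avail[A=58 B=60 C=44 D=34 E=31] open={R2}
Step 4: cancel R2 -> on_hand[A=58 B=60 C=44 D=34 E=38] avail[A=58 B=60 C=44 D=34 E=38] open={}
Step 5: reserve R3 C 5 -> on_hand[A=58 B=60 C=44 D=34 E=38] avail[A=58 B=60 C=39 D=34 E=38] open={R3}
Step 6: reserve R4 D 7 -> on_hand[A=58 B=60 C=44 D=34 E=38] avail[A=58 B=60 C=39 D=27 E=38] open={R3,R4}
Step 7: reserve R5 B 1 -> on_hand[A=58 B=60 C=44 D=34 E=38] avail[A=58 B=59 C=39 D=27 E=38] open={R3,R4,R5}
Step 8: commit R5 -> on_hand[A=58 B=59 C=44 D=34 E=38] avail[A=58 B=59 C=39 D=27 E=38] open={R3,R4}
Final available[A] = 58

Answer: 58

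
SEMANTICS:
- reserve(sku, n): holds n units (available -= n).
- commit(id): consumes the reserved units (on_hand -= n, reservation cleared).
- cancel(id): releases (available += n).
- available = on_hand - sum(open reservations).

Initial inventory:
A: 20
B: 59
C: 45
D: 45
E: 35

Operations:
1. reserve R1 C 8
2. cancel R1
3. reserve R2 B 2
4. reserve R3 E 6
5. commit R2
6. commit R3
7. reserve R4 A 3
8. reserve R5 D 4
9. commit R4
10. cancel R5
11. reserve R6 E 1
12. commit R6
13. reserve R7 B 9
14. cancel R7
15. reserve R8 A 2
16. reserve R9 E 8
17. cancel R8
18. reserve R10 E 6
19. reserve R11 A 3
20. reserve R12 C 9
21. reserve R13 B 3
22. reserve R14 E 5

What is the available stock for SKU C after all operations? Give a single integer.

Step 1: reserve R1 C 8 -> on_hand[A=20 B=59 C=45 D=45 E=35] avail[A=20 B=59 C=37 D=45 E=35] open={R1}
Step 2: cancel R1 -> on_hand[A=20 B=59 C=45 D=45 E=35] avail[A=20 B=59 C=45 D=45 E=35] open={}
Step 3: reserve R2 B 2 -> on_hand[A=20 B=59 C=45 D=45 E=35] avail[A=20 B=57 C=45 D=45 E=35] open={R2}
Step 4: reserve R3 E 6 -> on_hand[A=20 B=59 C=45 D=45 E=35] avail[A=20 B=57 C=45 D=45 E=29] open={R2,R3}
Step 5: commit R2 -> on_hand[A=20 B=57 C=45 D=45 E=35] avail[A=20 B=57 C=45 D=45 E=29] open={R3}
Step 6: commit R3 -> on_hand[A=20 B=57 C=45 D=45 E=29] avail[A=20 B=57 C=45 D=45 E=29] open={}
Step 7: reserve R4 A 3 -> on_hand[A=20 B=57 C=45 D=45 E=29] avail[A=17 B=57 C=45 D=45 E=29] open={R4}
Step 8: reserve R5 D 4 -> on_hand[A=20 B=57 C=45 D=45 E=29] avail[A=17 B=57 C=45 D=41 E=29] open={R4,R5}
Step 9: commit R4 -> on_hand[A=17 B=57 C=45 D=45 E=29] avail[A=17 B=57 C=45 D=41 E=29] open={R5}
Step 10: cancel R5 -> on_hand[A=17 B=57 C=45 D=45 E=29] avail[A=17 B=57 C=45 D=45 E=29] open={}
Step 11: reserve R6 E 1 -> on_hand[A=17 B=57 C=45 D=45 E=29] avail[A=17 B=57 C=45 D=45 E=28] open={R6}
Step 12: commit R6 -> on_hand[A=17 B=57 C=45 D=45 E=28] avail[A=17 B=57 C=45 D=45 E=28] open={}
Step 13: reserve R7 B 9 -> on_hand[A=17 B=57 C=45 D=45 E=28] avail[A=17 B=48 C=45 D=45 E=28] open={R7}
Step 14: cancel R7 -> on_hand[A=17 B=57 C=45 D=45 E=28] avail[A=17 B=57 C=45 D=45 E=28] open={}
Step 15: reserve R8 A 2 -> on_hand[A=17 B=57 C=45 D=45 E=28] avail[A=15 B=57 C=45 D=45 E=28] open={R8}
Step 16: reserve R9 E 8 -> on_hand[A=17 B=57 C=45 D=45 E=28] avail[A=15 B=57 C=45 D=45 E=20] open={R8,R9}
Step 17: cancel R8 -> on_hand[A=17 B=57 C=45 D=45 E=28] avail[A=17 B=57 C=45 D=45 E=20] open={R9}
Step 18: reserve R10 E 6 -> on_hand[A=17 B=57 C=45 D=45 E=28] avail[A=17 B=57 C=45 D=45 E=14] open={R10,R9}
Step 19: reserve R11 A 3 -> on_hand[A=17 B=57 C=45 D=45 E=28] avail[A=14 B=57 C=45 D=45 E=14] open={R10,R11,R9}
Step 20: reserve R12 C 9 -> on_hand[A=17 B=57 C=45 D=45 E=28] avail[A=14 B=57 C=36 D=45 E=14] open={R10,R11,R12,R9}
Step 21: reserve R13 B 3 -> on_hand[A=17 B=57 C=45 D=45 E=28] avail[A=14 B=54 C=36 D=45 E=14] open={R10,R11,R12,R13,R9}
Step 22: reserve R14 E 5 -> on_hand[A=17 B=57 C=45 D=45 E=28] avail[A=14 B=54 C=36 D=45 E=9] open={R10,R11,R12,R13,R14,R9}
Final available[C] = 36

Answer: 36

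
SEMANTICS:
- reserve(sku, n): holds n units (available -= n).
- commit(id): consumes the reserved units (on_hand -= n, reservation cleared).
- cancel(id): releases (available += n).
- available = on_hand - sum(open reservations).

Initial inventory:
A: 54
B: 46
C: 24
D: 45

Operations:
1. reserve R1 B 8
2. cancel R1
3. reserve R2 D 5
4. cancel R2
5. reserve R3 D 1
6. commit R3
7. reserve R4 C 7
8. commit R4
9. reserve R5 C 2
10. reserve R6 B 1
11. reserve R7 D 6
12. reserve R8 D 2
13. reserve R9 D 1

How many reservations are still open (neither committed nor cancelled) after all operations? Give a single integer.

Step 1: reserve R1 B 8 -> on_hand[A=54 B=46 C=24 D=45] avail[A=54 B=38 C=24 D=45] open={R1}
Step 2: cancel R1 -> on_hand[A=54 B=46 C=24 D=45] avail[A=54 B=46 C=24 D=45] open={}
Step 3: reserve R2 D 5 -> on_hand[A=54 B=46 C=24 D=45] avail[A=54 B=46 C=24 D=40] open={R2}
Step 4: cancel R2 -> on_hand[A=54 B=46 C=24 D=45] avail[A=54 B=46 C=24 D=45] open={}
Step 5: reserve R3 D 1 -> on_hand[A=54 B=46 C=24 D=45] avail[A=54 B=46 C=24 D=44] open={R3}
Step 6: commit R3 -> on_hand[A=54 B=46 C=24 D=44] avail[A=54 B=46 C=24 D=44] open={}
Step 7: reserve R4 C 7 -> on_hand[A=54 B=46 C=24 D=44] avail[A=54 B=46 C=17 D=44] open={R4}
Step 8: commit R4 -> on_hand[A=54 B=46 C=17 D=44] avail[A=54 B=46 C=17 D=44] open={}
Step 9: reserve R5 C 2 -> on_hand[A=54 B=46 C=17 D=44] avail[A=54 B=46 C=15 D=44] open={R5}
Step 10: reserve R6 B 1 -> on_hand[A=54 B=46 C=17 D=44] avail[A=54 B=45 C=15 D=44] open={R5,R6}
Step 11: reserve R7 D 6 -> on_hand[A=54 B=46 C=17 D=44] avail[A=54 B=45 C=15 D=38] open={R5,R6,R7}
Step 12: reserve R8 D 2 -> on_hand[A=54 B=46 C=17 D=44] avail[A=54 B=45 C=15 D=36] open={R5,R6,R7,R8}
Step 13: reserve R9 D 1 -> on_hand[A=54 B=46 C=17 D=44] avail[A=54 B=45 C=15 D=35] open={R5,R6,R7,R8,R9}
Open reservations: ['R5', 'R6', 'R7', 'R8', 'R9'] -> 5

Answer: 5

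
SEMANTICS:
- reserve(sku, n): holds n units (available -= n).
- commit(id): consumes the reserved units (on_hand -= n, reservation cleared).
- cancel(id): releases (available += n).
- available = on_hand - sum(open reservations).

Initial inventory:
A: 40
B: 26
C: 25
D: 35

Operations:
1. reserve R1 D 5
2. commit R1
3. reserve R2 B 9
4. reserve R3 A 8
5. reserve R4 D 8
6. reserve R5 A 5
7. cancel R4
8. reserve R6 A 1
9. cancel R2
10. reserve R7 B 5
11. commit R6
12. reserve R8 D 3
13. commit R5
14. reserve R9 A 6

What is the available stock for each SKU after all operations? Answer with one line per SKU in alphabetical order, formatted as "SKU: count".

Step 1: reserve R1 D 5 -> on_hand[A=40 B=26 C=25 D=35] avail[A=40 B=26 C=25 D=30] open={R1}
Step 2: commit R1 -> on_hand[A=40 B=26 C=25 D=30] avail[A=40 B=26 C=25 D=30] open={}
Step 3: reserve R2 B 9 -> on_hand[A=40 B=26 C=25 D=30] avail[A=40 B=17 C=25 D=30] open={R2}
Step 4: reserve R3 A 8 -> on_hand[A=40 B=26 C=25 D=30] avail[A=32 B=17 C=25 D=30] open={R2,R3}
Step 5: reserve R4 D 8 -> on_hand[A=40 B=26 C=25 D=30] avail[A=32 B=17 C=25 D=22] open={R2,R3,R4}
Step 6: reserve R5 A 5 -> on_hand[A=40 B=26 C=25 D=30] avail[A=27 B=17 C=25 D=22] open={R2,R3,R4,R5}
Step 7: cancel R4 -> on_hand[A=40 B=26 C=25 D=30] avail[A=27 B=17 C=25 D=30] open={R2,R3,R5}
Step 8: reserve R6 A 1 -> on_hand[A=40 B=26 C=25 D=30] avail[A=26 B=17 C=25 D=30] open={R2,R3,R5,R6}
Step 9: cancel R2 -> on_hand[A=40 B=26 C=25 D=30] avail[A=26 B=26 C=25 D=30] open={R3,R5,R6}
Step 10: reserve R7 B 5 -> on_hand[A=40 B=26 C=25 D=30] avail[A=26 B=21 C=25 D=30] open={R3,R5,R6,R7}
Step 11: commit R6 -> on_hand[A=39 B=26 C=25 D=30] avail[A=26 B=21 C=25 D=30] open={R3,R5,R7}
Step 12: reserve R8 D 3 -> on_hand[A=39 B=26 C=25 D=30] avail[A=26 B=21 C=25 D=27] open={R3,R5,R7,R8}
Step 13: commit R5 -> on_hand[A=34 B=26 C=25 D=30] avail[A=26 B=21 C=25 D=27] open={R3,R7,R8}
Step 14: reserve R9 A 6 -> on_hand[A=34 B=26 C=25 D=30] avail[A=20 B=21 C=25 D=27] open={R3,R7,R8,R9}

Answer: A: 20
B: 21
C: 25
D: 27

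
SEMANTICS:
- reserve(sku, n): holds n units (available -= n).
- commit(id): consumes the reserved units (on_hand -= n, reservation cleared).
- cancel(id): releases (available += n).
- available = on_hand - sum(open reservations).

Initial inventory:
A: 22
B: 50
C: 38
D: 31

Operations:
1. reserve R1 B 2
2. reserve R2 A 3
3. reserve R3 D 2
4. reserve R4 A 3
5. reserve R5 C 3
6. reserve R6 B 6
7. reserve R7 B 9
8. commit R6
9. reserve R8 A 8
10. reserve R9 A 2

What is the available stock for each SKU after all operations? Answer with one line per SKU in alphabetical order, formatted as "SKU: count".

Step 1: reserve R1 B 2 -> on_hand[A=22 B=50 C=38 D=31] avail[A=22 B=48 C=38 D=31] open={R1}
Step 2: reserve R2 A 3 -> on_hand[A=22 B=50 C=38 D=31] avail[A=19 B=48 C=38 D=31] open={R1,R2}
Step 3: reserve R3 D 2 -> on_hand[A=22 B=50 C=38 D=31] avail[A=19 B=48 C=38 D=29] open={R1,R2,R3}
Step 4: reserve R4 A 3 -> on_hand[A=22 B=50 C=38 D=31] avail[A=16 B=48 C=38 D=29] open={R1,R2,R3,R4}
Step 5: reserve R5 C 3 -> on_hand[A=22 B=50 C=38 D=31] avail[A=16 B=48 C=35 D=29] open={R1,R2,R3,R4,R5}
Step 6: reserve R6 B 6 -> on_hand[A=22 B=50 C=38 D=31] avail[A=16 B=42 C=35 D=29] open={R1,R2,R3,R4,R5,R6}
Step 7: reserve R7 B 9 -> on_hand[A=22 B=50 C=38 D=31] avail[A=16 B=33 C=35 D=29] open={R1,R2,R3,R4,R5,R6,R7}
Step 8: commit R6 -> on_hand[A=22 B=44 C=38 D=31] avail[A=16 B=33 C=35 D=29] open={R1,R2,R3,R4,R5,R7}
Step 9: reserve R8 A 8 -> on_hand[A=22 B=44 C=38 D=31] avail[A=8 B=33 C=35 D=29] open={R1,R2,R3,R4,R5,R7,R8}
Step 10: reserve R9 A 2 -> on_hand[A=22 B=44 C=38 D=31] avail[A=6 B=33 C=35 D=29] open={R1,R2,R3,R4,R5,R7,R8,R9}

Answer: A: 6
B: 33
C: 35
D: 29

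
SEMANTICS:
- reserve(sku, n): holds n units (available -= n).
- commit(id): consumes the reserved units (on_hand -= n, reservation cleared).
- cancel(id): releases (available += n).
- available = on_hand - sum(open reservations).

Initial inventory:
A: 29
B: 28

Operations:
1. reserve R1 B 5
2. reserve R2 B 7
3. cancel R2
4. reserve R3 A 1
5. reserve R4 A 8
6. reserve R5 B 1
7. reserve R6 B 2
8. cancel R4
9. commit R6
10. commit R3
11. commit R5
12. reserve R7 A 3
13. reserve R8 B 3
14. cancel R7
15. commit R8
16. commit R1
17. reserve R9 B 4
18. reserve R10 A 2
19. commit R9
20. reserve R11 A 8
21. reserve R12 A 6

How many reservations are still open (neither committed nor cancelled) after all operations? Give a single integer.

Step 1: reserve R1 B 5 -> on_hand[A=29 B=28] avail[A=29 B=23] open={R1}
Step 2: reserve R2 B 7 -> on_hand[A=29 B=28] avail[A=29 B=16] open={R1,R2}
Step 3: cancel R2 -> on_hand[A=29 B=28] avail[A=29 B=23] open={R1}
Step 4: reserve R3 A 1 -> on_hand[A=29 B=28] avail[A=28 B=23] open={R1,R3}
Step 5: reserve R4 A 8 -> on_hand[A=29 B=28] avail[A=20 B=23] open={R1,R3,R4}
Step 6: reserve R5 B 1 -> on_hand[A=29 B=28] avail[A=20 B=22] open={R1,R3,R4,R5}
Step 7: reserve R6 B 2 -> on_hand[A=29 B=28] avail[A=20 B=20] open={R1,R3,R4,R5,R6}
Step 8: cancel R4 -> on_hand[A=29 B=28] avail[A=28 B=20] open={R1,R3,R5,R6}
Step 9: commit R6 -> on_hand[A=29 B=26] avail[A=28 B=20] open={R1,R3,R5}
Step 10: commit R3 -> on_hand[A=28 B=26] avail[A=28 B=20] open={R1,R5}
Step 11: commit R5 -> on_hand[A=28 B=25] avail[A=28 B=20] open={R1}
Step 12: reserve R7 A 3 -> on_hand[A=28 B=25] avail[A=25 B=20] open={R1,R7}
Step 13: reserve R8 B 3 -> on_hand[A=28 B=25] avail[A=25 B=17] open={R1,R7,R8}
Step 14: cancel R7 -> on_hand[A=28 B=25] avail[A=28 B=17] open={R1,R8}
Step 15: commit R8 -> on_hand[A=28 B=22] avail[A=28 B=17] open={R1}
Step 16: commit R1 -> on_hand[A=28 B=17] avail[A=28 B=17] open={}
Step 17: reserve R9 B 4 -> on_hand[A=28 B=17] avail[A=28 B=13] open={R9}
Step 18: reserve R10 A 2 -> on_hand[A=28 B=17] avail[A=26 B=13] open={R10,R9}
Step 19: commit R9 -> on_hand[A=28 B=13] avail[A=26 B=13] open={R10}
Step 20: reserve R11 A 8 -> on_hand[A=28 B=13] avail[A=18 B=13] open={R10,R11}
Step 21: reserve R12 A 6 -> on_hand[A=28 B=13] avail[A=12 B=13] open={R10,R11,R12}
Open reservations: ['R10', 'R11', 'R12'] -> 3

Answer: 3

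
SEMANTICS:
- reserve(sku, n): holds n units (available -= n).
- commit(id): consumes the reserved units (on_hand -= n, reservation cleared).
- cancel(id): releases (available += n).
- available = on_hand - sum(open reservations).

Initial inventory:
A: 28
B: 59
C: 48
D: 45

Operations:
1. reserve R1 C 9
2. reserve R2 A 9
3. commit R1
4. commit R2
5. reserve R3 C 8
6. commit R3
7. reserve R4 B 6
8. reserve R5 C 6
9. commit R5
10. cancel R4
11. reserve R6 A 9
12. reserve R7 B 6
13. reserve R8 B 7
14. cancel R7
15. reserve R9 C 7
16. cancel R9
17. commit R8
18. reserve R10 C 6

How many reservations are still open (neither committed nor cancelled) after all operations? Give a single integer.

Answer: 2

Derivation:
Step 1: reserve R1 C 9 -> on_hand[A=28 B=59 C=48 D=45] avail[A=28 B=59 C=39 D=45] open={R1}
Step 2: reserve R2 A 9 -> on_hand[A=28 B=59 C=48 D=45] avail[A=19 B=59 C=39 D=45] open={R1,R2}
Step 3: commit R1 -> on_hand[A=28 B=59 C=39 D=45] avail[A=19 B=59 C=39 D=45] open={R2}
Step 4: commit R2 -> on_hand[A=19 B=59 C=39 D=45] avail[A=19 B=59 C=39 D=45] open={}
Step 5: reserve R3 C 8 -> on_hand[A=19 B=59 C=39 D=45] avail[A=19 B=59 C=31 D=45] open={R3}
Step 6: commit R3 -> on_hand[A=19 B=59 C=31 D=45] avail[A=19 B=59 C=31 D=45] open={}
Step 7: reserve R4 B 6 -> on_hand[A=19 B=59 C=31 D=45] avail[A=19 B=53 C=31 D=45] open={R4}
Step 8: reserve R5 C 6 -> on_hand[A=19 B=59 C=31 D=45] avail[A=19 B=53 C=25 D=45] open={R4,R5}
Step 9: commit R5 -> on_hand[A=19 B=59 C=25 D=45] avail[A=19 B=53 C=25 D=45] open={R4}
Step 10: cancel R4 -> on_hand[A=19 B=59 C=25 D=45] avail[A=19 B=59 C=25 D=45] open={}
Step 11: reserve R6 A 9 -> on_hand[A=19 B=59 C=25 D=45] avail[A=10 B=59 C=25 D=45] open={R6}
Step 12: reserve R7 B 6 -> on_hand[A=19 B=59 C=25 D=45] avail[A=10 B=53 C=25 D=45] open={R6,R7}
Step 13: reserve R8 B 7 -> on_hand[A=19 B=59 C=25 D=45] avail[A=10 B=46 C=25 D=45] open={R6,R7,R8}
Step 14: cancel R7 -> on_hand[A=19 B=59 C=25 D=45] avail[A=10 B=52 C=25 D=45] open={R6,R8}
Step 15: reserve R9 C 7 -> on_hand[A=19 B=59 C=25 D=45] avail[A=10 B=52 C=18 D=45] open={R6,R8,R9}
Step 16: cancel R9 -> on_hand[A=19 B=59 C=25 D=45] avail[A=10 B=52 C=25 D=45] open={R6,R8}
Step 17: commit R8 -> on_hand[A=19 B=52 C=25 D=45] avail[A=10 B=52 C=25 D=45] open={R6}
Step 18: reserve R10 C 6 -> on_hand[A=19 B=52 C=25 D=45] avail[A=10 B=52 C=19 D=45] open={R10,R6}
Open reservations: ['R10', 'R6'] -> 2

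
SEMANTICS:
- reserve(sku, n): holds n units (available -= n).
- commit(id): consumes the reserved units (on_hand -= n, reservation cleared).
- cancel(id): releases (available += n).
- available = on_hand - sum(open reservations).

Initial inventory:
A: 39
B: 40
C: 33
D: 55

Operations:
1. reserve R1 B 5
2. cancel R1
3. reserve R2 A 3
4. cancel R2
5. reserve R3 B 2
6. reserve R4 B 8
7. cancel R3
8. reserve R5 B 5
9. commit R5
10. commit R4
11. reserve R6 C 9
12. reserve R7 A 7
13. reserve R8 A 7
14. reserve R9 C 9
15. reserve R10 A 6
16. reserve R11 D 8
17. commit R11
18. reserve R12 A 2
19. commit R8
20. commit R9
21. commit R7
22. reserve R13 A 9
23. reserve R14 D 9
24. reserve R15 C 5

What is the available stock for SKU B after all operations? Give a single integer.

Answer: 27

Derivation:
Step 1: reserve R1 B 5 -> on_hand[A=39 B=40 C=33 D=55] avail[A=39 B=35 C=33 D=55] open={R1}
Step 2: cancel R1 -> on_hand[A=39 B=40 C=33 D=55] avail[A=39 B=40 C=33 D=55] open={}
Step 3: reserve R2 A 3 -> on_hand[A=39 B=40 C=33 D=55] avail[A=36 B=40 C=33 D=55] open={R2}
Step 4: cancel R2 -> on_hand[A=39 B=40 C=33 D=55] avail[A=39 B=40 C=33 D=55] open={}
Step 5: reserve R3 B 2 -> on_hand[A=39 B=40 C=33 D=55] avail[A=39 B=38 C=33 D=55] open={R3}
Step 6: reserve R4 B 8 -> on_hand[A=39 B=40 C=33 D=55] avail[A=39 B=30 C=33 D=55] open={R3,R4}
Step 7: cancel R3 -> on_hand[A=39 B=40 C=33 D=55] avail[A=39 B=32 C=33 D=55] open={R4}
Step 8: reserve R5 B 5 -> on_hand[A=39 B=40 C=33 D=55] avail[A=39 B=27 C=33 D=55] open={R4,R5}
Step 9: commit R5 -> on_hand[A=39 B=35 C=33 D=55] avail[A=39 B=27 C=33 D=55] open={R4}
Step 10: commit R4 -> on_hand[A=39 B=27 C=33 D=55] avail[A=39 B=27 C=33 D=55] open={}
Step 11: reserve R6 C 9 -> on_hand[A=39 B=27 C=33 D=55] avail[A=39 B=27 C=24 D=55] open={R6}
Step 12: reserve R7 A 7 -> on_hand[A=39 B=27 C=33 D=55] avail[A=32 B=27 C=24 D=55] open={R6,R7}
Step 13: reserve R8 A 7 -> on_hand[A=39 B=27 C=33 D=55] avail[A=25 B=27 C=24 D=55] open={R6,R7,R8}
Step 14: reserve R9 C 9 -> on_hand[A=39 B=27 C=33 D=55] avail[A=25 B=27 C=15 D=55] open={R6,R7,R8,R9}
Step 15: reserve R10 A 6 -> on_hand[A=39 B=27 C=33 D=55] avail[A=19 B=27 C=15 D=55] open={R10,R6,R7,R8,R9}
Step 16: reserve R11 D 8 -> on_hand[A=39 B=27 C=33 D=55] avail[A=19 B=27 C=15 D=47] open={R10,R11,R6,R7,R8,R9}
Step 17: commit R11 -> on_hand[A=39 B=27 C=33 D=47] avail[A=19 B=27 C=15 D=47] open={R10,R6,R7,R8,R9}
Step 18: reserve R12 A 2 -> on_hand[A=39 B=27 C=33 D=47] avail[A=17 B=27 C=15 D=47] open={R10,R12,R6,R7,R8,R9}
Step 19: commit R8 -> on_hand[A=32 B=27 C=33 D=47] avail[A=17 B=27 C=15 D=47] open={R10,R12,R6,R7,R9}
Step 20: commit R9 -> on_hand[A=32 B=27 C=24 D=47] avail[A=17 B=27 C=15 D=47] open={R10,R12,R6,R7}
Step 21: commit R7 -> on_hand[A=25 B=27 C=24 D=47] avail[A=17 B=27 C=15 D=47] open={R10,R12,R6}
Step 22: reserve R13 A 9 -> on_hand[A=25 B=27 C=24 D=47] avail[A=8 B=27 C=15 D=47] open={R10,R12,R13,R6}
Step 23: reserve R14 D 9 -> on_hand[A=25 B=27 C=24 D=47] avail[A=8 B=27 C=15 D=38] open={R10,R12,R13,R14,R6}
Step 24: reserve R15 C 5 -> on_hand[A=25 B=27 C=24 D=47] avail[A=8 B=27 C=10 D=38] open={R10,R12,R13,R14,R15,R6}
Final available[B] = 27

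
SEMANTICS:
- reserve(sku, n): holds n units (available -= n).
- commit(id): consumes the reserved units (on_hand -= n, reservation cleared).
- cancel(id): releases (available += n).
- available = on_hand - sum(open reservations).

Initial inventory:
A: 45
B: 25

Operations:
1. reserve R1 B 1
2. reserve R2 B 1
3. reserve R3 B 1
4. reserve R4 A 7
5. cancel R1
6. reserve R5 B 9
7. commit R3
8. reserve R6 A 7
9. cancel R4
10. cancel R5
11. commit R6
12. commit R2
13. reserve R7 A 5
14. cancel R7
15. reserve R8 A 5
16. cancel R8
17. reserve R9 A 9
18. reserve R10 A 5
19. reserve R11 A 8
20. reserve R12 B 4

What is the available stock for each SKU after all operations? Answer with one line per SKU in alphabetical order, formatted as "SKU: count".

Answer: A: 16
B: 19

Derivation:
Step 1: reserve R1 B 1 -> on_hand[A=45 B=25] avail[A=45 B=24] open={R1}
Step 2: reserve R2 B 1 -> on_hand[A=45 B=25] avail[A=45 B=23] open={R1,R2}
Step 3: reserve R3 B 1 -> on_hand[A=45 B=25] avail[A=45 B=22] open={R1,R2,R3}
Step 4: reserve R4 A 7 -> on_hand[A=45 B=25] avail[A=38 B=22] open={R1,R2,R3,R4}
Step 5: cancel R1 -> on_hand[A=45 B=25] avail[A=38 B=23] open={R2,R3,R4}
Step 6: reserve R5 B 9 -> on_hand[A=45 B=25] avail[A=38 B=14] open={R2,R3,R4,R5}
Step 7: commit R3 -> on_hand[A=45 B=24] avail[A=38 B=14] open={R2,R4,R5}
Step 8: reserve R6 A 7 -> on_hand[A=45 B=24] avail[A=31 B=14] open={R2,R4,R5,R6}
Step 9: cancel R4 -> on_hand[A=45 B=24] avail[A=38 B=14] open={R2,R5,R6}
Step 10: cancel R5 -> on_hand[A=45 B=24] avail[A=38 B=23] open={R2,R6}
Step 11: commit R6 -> on_hand[A=38 B=24] avail[A=38 B=23] open={R2}
Step 12: commit R2 -> on_hand[A=38 B=23] avail[A=38 B=23] open={}
Step 13: reserve R7 A 5 -> on_hand[A=38 B=23] avail[A=33 B=23] open={R7}
Step 14: cancel R7 -> on_hand[A=38 B=23] avail[A=38 B=23] open={}
Step 15: reserve R8 A 5 -> on_hand[A=38 B=23] avail[A=33 B=23] open={R8}
Step 16: cancel R8 -> on_hand[A=38 B=23] avail[A=38 B=23] open={}
Step 17: reserve R9 A 9 -> on_hand[A=38 B=23] avail[A=29 B=23] open={R9}
Step 18: reserve R10 A 5 -> on_hand[A=38 B=23] avail[A=24 B=23] open={R10,R9}
Step 19: reserve R11 A 8 -> on_hand[A=38 B=23] avail[A=16 B=23] open={R10,R11,R9}
Step 20: reserve R12 B 4 -> on_hand[A=38 B=23] avail[A=16 B=19] open={R10,R11,R12,R9}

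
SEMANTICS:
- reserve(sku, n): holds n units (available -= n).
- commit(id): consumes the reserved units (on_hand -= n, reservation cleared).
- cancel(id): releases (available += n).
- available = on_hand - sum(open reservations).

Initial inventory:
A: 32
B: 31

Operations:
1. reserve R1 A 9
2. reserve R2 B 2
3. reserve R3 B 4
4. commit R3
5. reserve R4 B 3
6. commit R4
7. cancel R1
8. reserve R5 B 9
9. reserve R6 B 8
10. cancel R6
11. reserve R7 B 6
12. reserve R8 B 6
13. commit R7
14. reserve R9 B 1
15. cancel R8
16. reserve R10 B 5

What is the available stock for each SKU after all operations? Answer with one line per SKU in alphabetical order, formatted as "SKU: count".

Step 1: reserve R1 A 9 -> on_hand[A=32 B=31] avail[A=23 B=31] open={R1}
Step 2: reserve R2 B 2 -> on_hand[A=32 B=31] avail[A=23 B=29] open={R1,R2}
Step 3: reserve R3 B 4 -> on_hand[A=32 B=31] avail[A=23 B=25] open={R1,R2,R3}
Step 4: commit R3 -> on_hand[A=32 B=27] avail[A=23 B=25] open={R1,R2}
Step 5: reserve R4 B 3 -> on_hand[A=32 B=27] avail[A=23 B=22] open={R1,R2,R4}
Step 6: commit R4 -> on_hand[A=32 B=24] avail[A=23 B=22] open={R1,R2}
Step 7: cancel R1 -> on_hand[A=32 B=24] avail[A=32 B=22] open={R2}
Step 8: reserve R5 B 9 -> on_hand[A=32 B=24] avail[A=32 B=13] open={R2,R5}
Step 9: reserve R6 B 8 -> on_hand[A=32 B=24] avail[A=32 B=5] open={R2,R5,R6}
Step 10: cancel R6 -> on_hand[A=32 B=24] avail[A=32 B=13] open={R2,R5}
Step 11: reserve R7 B 6 -> on_hand[A=32 B=24] avail[A=32 B=7] open={R2,R5,R7}
Step 12: reserve R8 B 6 -> on_hand[A=32 B=24] avail[A=32 B=1] open={R2,R5,R7,R8}
Step 13: commit R7 -> on_hand[A=32 B=18] avail[A=32 B=1] open={R2,R5,R8}
Step 14: reserve R9 B 1 -> on_hand[A=32 B=18] avail[A=32 B=0] open={R2,R5,R8,R9}
Step 15: cancel R8 -> on_hand[A=32 B=18] avail[A=32 B=6] open={R2,R5,R9}
Step 16: reserve R10 B 5 -> on_hand[A=32 B=18] avail[A=32 B=1] open={R10,R2,R5,R9}

Answer: A: 32
B: 1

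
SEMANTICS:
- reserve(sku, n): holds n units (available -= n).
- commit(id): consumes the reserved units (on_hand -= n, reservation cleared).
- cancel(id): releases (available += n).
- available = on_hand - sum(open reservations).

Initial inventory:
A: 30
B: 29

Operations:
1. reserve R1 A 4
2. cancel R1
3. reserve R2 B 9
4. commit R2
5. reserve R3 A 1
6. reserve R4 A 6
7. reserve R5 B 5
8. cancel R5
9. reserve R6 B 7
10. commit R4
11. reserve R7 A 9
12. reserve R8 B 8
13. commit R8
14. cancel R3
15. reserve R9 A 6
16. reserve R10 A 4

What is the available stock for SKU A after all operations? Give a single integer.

Answer: 5

Derivation:
Step 1: reserve R1 A 4 -> on_hand[A=30 B=29] avail[A=26 B=29] open={R1}
Step 2: cancel R1 -> on_hand[A=30 B=29] avail[A=30 B=29] open={}
Step 3: reserve R2 B 9 -> on_hand[A=30 B=29] avail[A=30 B=20] open={R2}
Step 4: commit R2 -> on_hand[A=30 B=20] avail[A=30 B=20] open={}
Step 5: reserve R3 A 1 -> on_hand[A=30 B=20] avail[A=29 B=20] open={R3}
Step 6: reserve R4 A 6 -> on_hand[A=30 B=20] avail[A=23 B=20] open={R3,R4}
Step 7: reserve R5 B 5 -> on_hand[A=30 B=20] avail[A=23 B=15] open={R3,R4,R5}
Step 8: cancel R5 -> on_hand[A=30 B=20] avail[A=23 B=20] open={R3,R4}
Step 9: reserve R6 B 7 -> on_hand[A=30 B=20] avail[A=23 B=13] open={R3,R4,R6}
Step 10: commit R4 -> on_hand[A=24 B=20] avail[A=23 B=13] open={R3,R6}
Step 11: reserve R7 A 9 -> on_hand[A=24 B=20] avail[A=14 B=13] open={R3,R6,R7}
Step 12: reserve R8 B 8 -> on_hand[A=24 B=20] avail[A=14 B=5] open={R3,R6,R7,R8}
Step 13: commit R8 -> on_hand[A=24 B=12] avail[A=14 B=5] open={R3,R6,R7}
Step 14: cancel R3 -> on_hand[A=24 B=12] avail[A=15 B=5] open={R6,R7}
Step 15: reserve R9 A 6 -> on_hand[A=24 B=12] avail[A=9 B=5] open={R6,R7,R9}
Step 16: reserve R10 A 4 -> on_hand[A=24 B=12] avail[A=5 B=5] open={R10,R6,R7,R9}
Final available[A] = 5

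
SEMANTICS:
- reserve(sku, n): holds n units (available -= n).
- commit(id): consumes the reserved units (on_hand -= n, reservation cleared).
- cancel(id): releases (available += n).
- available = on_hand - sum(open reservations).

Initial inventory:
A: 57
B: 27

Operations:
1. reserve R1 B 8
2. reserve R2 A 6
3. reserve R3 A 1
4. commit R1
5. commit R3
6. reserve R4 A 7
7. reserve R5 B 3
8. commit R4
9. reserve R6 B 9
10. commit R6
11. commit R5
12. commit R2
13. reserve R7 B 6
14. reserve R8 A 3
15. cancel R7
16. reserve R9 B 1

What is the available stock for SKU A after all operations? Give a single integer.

Answer: 40

Derivation:
Step 1: reserve R1 B 8 -> on_hand[A=57 B=27] avail[A=57 B=19] open={R1}
Step 2: reserve R2 A 6 -> on_hand[A=57 B=27] avail[A=51 B=19] open={R1,R2}
Step 3: reserve R3 A 1 -> on_hand[A=57 B=27] avail[A=50 B=19] open={R1,R2,R3}
Step 4: commit R1 -> on_hand[A=57 B=19] avail[A=50 B=19] open={R2,R3}
Step 5: commit R3 -> on_hand[A=56 B=19] avail[A=50 B=19] open={R2}
Step 6: reserve R4 A 7 -> on_hand[A=56 B=19] avail[A=43 B=19] open={R2,R4}
Step 7: reserve R5 B 3 -> on_hand[A=56 B=19] avail[A=43 B=16] open={R2,R4,R5}
Step 8: commit R4 -> on_hand[A=49 B=19] avail[A=43 B=16] open={R2,R5}
Step 9: reserve R6 B 9 -> on_hand[A=49 B=19] avail[A=43 B=7] open={R2,R5,R6}
Step 10: commit R6 -> on_hand[A=49 B=10] avail[A=43 B=7] open={R2,R5}
Step 11: commit R5 -> on_hand[A=49 B=7] avail[A=43 B=7] open={R2}
Step 12: commit R2 -> on_hand[A=43 B=7] avail[A=43 B=7] open={}
Step 13: reserve R7 B 6 -> on_hand[A=43 B=7] avail[A=43 B=1] open={R7}
Step 14: reserve R8 A 3 -> on_hand[A=43 B=7] avail[A=40 B=1] open={R7,R8}
Step 15: cancel R7 -> on_hand[A=43 B=7] avail[A=40 B=7] open={R8}
Step 16: reserve R9 B 1 -> on_hand[A=43 B=7] avail[A=40 B=6] open={R8,R9}
Final available[A] = 40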